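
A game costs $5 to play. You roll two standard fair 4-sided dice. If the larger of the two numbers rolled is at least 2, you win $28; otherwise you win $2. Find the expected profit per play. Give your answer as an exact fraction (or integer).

E[payout] = (1/16)·2 + (15/16)·28 = 211/8
Expected profit = 211/8 − 5 = 171/8

171/8 dollars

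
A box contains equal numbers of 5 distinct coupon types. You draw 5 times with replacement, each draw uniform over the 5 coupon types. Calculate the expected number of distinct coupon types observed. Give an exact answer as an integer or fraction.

2101/625

Let Xⱼ=1 if type j appears at least once. P(Xⱼ=1) = 1 − ((5−1)/5)^5 = 2101/3125.
E[#distinct] = 5·2101/3125 = 2101/625.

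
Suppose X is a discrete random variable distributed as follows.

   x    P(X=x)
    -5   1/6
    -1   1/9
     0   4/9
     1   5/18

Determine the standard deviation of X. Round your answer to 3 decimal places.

E[X] = -2/3, E[X²] = 41/9
Var(X) = E[X²] − (E[X])² = 41/9 − 4/9 = 37/9
SD(X) = √(37/9) ≈ 2.028

2.028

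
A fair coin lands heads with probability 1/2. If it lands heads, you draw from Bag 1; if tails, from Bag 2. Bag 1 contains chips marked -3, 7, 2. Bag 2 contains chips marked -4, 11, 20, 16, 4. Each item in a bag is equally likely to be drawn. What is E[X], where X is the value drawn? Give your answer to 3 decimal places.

5.700

E[X | Bag 1] = (-3 + 7 + 2)/3 = 2
E[X | Bag 2] = (-4 + 11 + 20 + 16 + 4)/5 = 47/5
E[X] = (1/2)·2 + (1/2)·47/5 = 57/10 ≈ 5.700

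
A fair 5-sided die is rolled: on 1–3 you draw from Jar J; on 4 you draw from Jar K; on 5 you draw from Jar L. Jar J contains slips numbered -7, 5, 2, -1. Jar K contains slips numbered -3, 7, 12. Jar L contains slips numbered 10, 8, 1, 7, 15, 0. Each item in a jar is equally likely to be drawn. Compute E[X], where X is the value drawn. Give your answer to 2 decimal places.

E[X | Jar J] = (-7 + 5 + 2 − 1)/4 = -1/4
E[X | Jar K] = (-3 + 7 + 12)/3 = 16/3
E[X | Jar L] = (10 + 8 + 1 + 7 + 15 + 0)/6 = 41/6
E[X] = (3/5)·(-1/4) + (1/5)·16/3 + (1/5)·41/6 = 137/60 ≈ 2.28

2.28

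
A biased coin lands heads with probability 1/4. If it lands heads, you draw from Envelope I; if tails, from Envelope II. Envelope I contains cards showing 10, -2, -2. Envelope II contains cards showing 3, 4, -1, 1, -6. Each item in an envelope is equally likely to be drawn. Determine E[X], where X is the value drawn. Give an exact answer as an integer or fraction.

13/20

E[X | Envelope I] = (10 − 2 − 2)/3 = 2
E[X | Envelope II] = (3 + 4 − 1 + 1 − 6)/5 = 1/5
E[X] = (1/4)·2 + (3/4)·1/5 = 13/20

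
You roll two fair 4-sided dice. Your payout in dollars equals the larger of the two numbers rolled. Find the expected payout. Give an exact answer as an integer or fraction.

25/8 dollars

Distribution of the larger of the two numbers rolled: 1 w.p. 1/16, 2 w.p. 3/16, 3 w.p. 5/16, 4 w.p. 7/16
E[payout] = (1/16)·1 + (3/16)·2 + (5/16)·3 + (7/16)·4 = 25/8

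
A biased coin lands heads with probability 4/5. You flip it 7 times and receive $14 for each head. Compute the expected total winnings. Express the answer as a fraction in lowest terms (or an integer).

392/5 dollars

E[#heads] = 7·4/5 = 28/5 (linearity over flips).
E[winnings] = 14·28/5 = 392/5.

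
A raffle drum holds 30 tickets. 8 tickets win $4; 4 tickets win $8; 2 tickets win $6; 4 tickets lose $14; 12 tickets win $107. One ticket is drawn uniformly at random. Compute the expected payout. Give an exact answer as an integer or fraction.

652/15 dollars

E[payout] = (8/30)·4 + (4/30)·8 + (2/30)·6 + (4/30)·(-14) + (12/30)·107 = 652/15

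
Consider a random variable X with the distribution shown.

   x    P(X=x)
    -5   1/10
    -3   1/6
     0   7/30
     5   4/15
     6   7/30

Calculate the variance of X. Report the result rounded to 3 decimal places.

E[X] = (1/10)·(-5) + (1/6)·(-3) + (7/30)·0 + (4/15)·5 + (7/30)·6 = 26/15
E[X²] = (1/10)·25 + (1/6)·9 + (7/30)·0 + (4/15)·25 + (7/30)·36 = 286/15
Var(X) = 286/15 − (26/15)² = 3614/225 ≈ 16.062

16.062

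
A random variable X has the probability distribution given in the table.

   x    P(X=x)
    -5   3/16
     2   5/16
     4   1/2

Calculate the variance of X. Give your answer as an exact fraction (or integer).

2839/256

E[X] = (3/16)·(-5) + (5/16)·2 + (1/2)·4 = 27/16
E[X²] = (3/16)·25 + (5/16)·4 + (1/2)·16 = 223/16
Var(X) = 223/16 − (27/16)² = 2839/256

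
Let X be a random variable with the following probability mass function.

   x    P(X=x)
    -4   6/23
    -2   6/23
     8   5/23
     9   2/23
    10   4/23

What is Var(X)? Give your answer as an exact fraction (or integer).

E[X] = (6/23)·(-4) + (6/23)·(-2) + (5/23)·8 + (2/23)·9 + (4/23)·10 = 62/23
E[X²] = (6/23)·16 + (6/23)·4 + (5/23)·64 + (2/23)·81 + (4/23)·100 = 1002/23
Var(X) = 1002/23 − (62/23)² = 19202/529

19202/529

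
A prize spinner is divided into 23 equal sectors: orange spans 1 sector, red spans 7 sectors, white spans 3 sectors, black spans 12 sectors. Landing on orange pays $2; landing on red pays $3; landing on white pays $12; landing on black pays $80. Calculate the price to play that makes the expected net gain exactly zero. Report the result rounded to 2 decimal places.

$44.30

E[payout] = (1/23)·2 + (7/23)·3 + (3/23)·12 + (12/23)·80 = 1019/23
Fair fee = E[payout] = 1019/23 ≈ $44.30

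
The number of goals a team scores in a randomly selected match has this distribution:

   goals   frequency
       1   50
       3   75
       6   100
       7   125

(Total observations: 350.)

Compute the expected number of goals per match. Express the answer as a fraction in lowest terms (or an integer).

Total = 350, so P(goals=1) = 50/350, etc.
E[X] = (1/7)·1 + (3/14)·3 + (2/7)·6 + (5/14)·7
     = 5

5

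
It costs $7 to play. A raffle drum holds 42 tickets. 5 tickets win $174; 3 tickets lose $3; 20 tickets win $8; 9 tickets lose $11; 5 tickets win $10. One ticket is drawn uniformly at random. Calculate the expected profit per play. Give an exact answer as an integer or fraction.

113/7 dollars

E[payout] = (5/42)·174 + (3/42)·(-3) + (20/42)·8 + (9/42)·(-11) + (5/42)·10 = 162/7
Expected profit = 162/7 − 7 = 113/7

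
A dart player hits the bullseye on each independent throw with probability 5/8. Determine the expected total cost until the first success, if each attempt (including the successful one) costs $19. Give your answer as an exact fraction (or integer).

E[#attempts] = 1/p = 8/5; E[cost] = 19·8/5 = 152/5.

152/5 dollars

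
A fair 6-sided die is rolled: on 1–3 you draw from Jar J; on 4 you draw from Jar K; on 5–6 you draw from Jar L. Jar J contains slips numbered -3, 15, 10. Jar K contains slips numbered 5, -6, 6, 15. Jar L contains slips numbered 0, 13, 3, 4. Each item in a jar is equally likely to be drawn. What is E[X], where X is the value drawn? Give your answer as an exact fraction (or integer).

E[X | Jar J] = (-3 + 15 + 10)/3 = 22/3
E[X | Jar K] = (5 − 6 + 6 + 15)/4 = 5
E[X | Jar L] = (0 + 13 + 3 + 4)/4 = 5
E[X] = (1/2)·22/3 + (1/6)·5 + (1/3)·5 = 37/6

37/6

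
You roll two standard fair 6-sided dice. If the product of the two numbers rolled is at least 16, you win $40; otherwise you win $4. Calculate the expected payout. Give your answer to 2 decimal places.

E[payout] = (25/36)·4 + (11/36)·40 = 15
≈ $15.00

$15.00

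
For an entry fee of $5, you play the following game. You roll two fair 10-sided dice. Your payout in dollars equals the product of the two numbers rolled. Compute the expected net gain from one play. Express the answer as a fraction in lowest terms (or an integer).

Distribution of the product of the two numbers rolled: 1 w.p. 1/100, 2 w.p. 1/50, 3 w.p. 1/50, 4 w.p. 3/100, 5 w.p. 1/50, 6 w.p. 1/25, …
E[payout] = (1/100)·1 + (1/50)·2 + (1/50)·3 + (3/100)·4 + (1/50)·5 + (1/25)·6 + (1/50)·7 + (1/25)·8 + (3/100)·9 + (1/25)·10 + (1/25)·12 + (1/50)·14 + (1/50)·15 + (3/100)·16 + (1/25)·18 + (1/25)·20 + (1/50)·21 + (1/25)·24 + (1/100)·25 + (1/50)·27 + (1/50)·28 + (1/25)·30 + (1/50)·32 + (1/50)·35 + (3/100)·36 + (1/25)·40 + (1/50)·42 + (1/50)·45 + (1/50)·48 + (1/100)·49 + (1/50)·50 + (1/50)·54 + (1/50)·56 + (1/50)·60 + (1/50)·63 + (1/100)·64 + (1/50)·70 + (1/50)·72 + (1/50)·80 + (1/100)·81 + (1/50)·90 + (1/100)·100 = 121/4
Expected profit = 121/4 − 5 = 101/4

101/4 dollars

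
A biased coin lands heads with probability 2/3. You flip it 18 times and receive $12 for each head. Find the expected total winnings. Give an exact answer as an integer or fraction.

E[#heads] = 18·2/3 = 12 (linearity over flips).
E[winnings] = 12·12 = 144.

$144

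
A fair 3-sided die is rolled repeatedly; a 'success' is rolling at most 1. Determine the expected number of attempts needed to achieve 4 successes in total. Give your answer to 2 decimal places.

By linearity (sum of 4 independent geometric waits), E[trials] = 4/p = 4/(1/3) = 12.
≈ 12.00

12.00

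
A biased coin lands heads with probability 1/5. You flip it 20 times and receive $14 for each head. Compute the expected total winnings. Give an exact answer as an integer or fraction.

E[#heads] = 20·1/5 = 4 (linearity over flips).
E[winnings] = 14·4 = 56.

$56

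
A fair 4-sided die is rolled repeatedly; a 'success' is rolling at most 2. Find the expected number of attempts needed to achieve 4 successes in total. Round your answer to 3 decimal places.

By linearity (sum of 4 independent geometric waits), E[trials] = 4/p = 4/(1/2) = 8.
≈ 8.000

8.000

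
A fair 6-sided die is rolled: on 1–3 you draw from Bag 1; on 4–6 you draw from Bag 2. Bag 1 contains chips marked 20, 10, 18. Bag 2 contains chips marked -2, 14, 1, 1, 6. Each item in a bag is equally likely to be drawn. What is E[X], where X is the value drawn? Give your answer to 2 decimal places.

E[X | Bag 1] = (20 + 10 + 18)/3 = 16
E[X | Bag 2] = (-2 + 14 + 1 + 1 + 6)/5 = 4
E[X] = (1/2)·16 + (1/2)·4 = 10 ≈ 10.00

10.00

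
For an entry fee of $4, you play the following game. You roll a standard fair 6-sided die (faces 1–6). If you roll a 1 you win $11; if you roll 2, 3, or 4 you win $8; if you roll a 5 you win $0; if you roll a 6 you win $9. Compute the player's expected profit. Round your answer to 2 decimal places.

$3.33

E[payout] = (1/6)·0 + (1/2)·8 + (1/6)·9 + (1/6)·11 = 22/3
Expected profit = 22/3 − 4 = 10/3 ≈ $3.33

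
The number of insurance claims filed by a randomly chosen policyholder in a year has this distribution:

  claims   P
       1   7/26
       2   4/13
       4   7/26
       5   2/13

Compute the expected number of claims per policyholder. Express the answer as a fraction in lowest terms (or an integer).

E[X] = (7/26)·1 + (4/13)·2 + (7/26)·4 + (2/13)·5
     = 71/26

71/26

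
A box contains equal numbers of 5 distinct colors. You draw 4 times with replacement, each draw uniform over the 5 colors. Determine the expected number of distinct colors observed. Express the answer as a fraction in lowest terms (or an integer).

369/125

Let Xⱼ=1 if type j appears at least once. P(Xⱼ=1) = 1 − ((5−1)/5)^4 = 369/625.
E[#distinct] = 5·369/625 = 369/125.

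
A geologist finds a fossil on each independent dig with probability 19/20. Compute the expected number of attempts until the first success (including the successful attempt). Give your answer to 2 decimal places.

1.05

For a geometric distribution, E[trials] = 1/p = 1/(19/20) = 20/19.
≈ 1.05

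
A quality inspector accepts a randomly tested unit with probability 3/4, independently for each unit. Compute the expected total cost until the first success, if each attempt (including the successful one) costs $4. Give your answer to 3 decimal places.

E[#attempts] = 1/p = 4/3; E[cost] = 4·4/3 = 16/3.
≈ 5.333

$5.333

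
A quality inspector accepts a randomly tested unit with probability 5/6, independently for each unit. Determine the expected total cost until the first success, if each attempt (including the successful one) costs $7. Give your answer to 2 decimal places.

E[#attempts] = 1/p = 6/5; E[cost] = 7·6/5 = 42/5.
≈ 8.40

$8.40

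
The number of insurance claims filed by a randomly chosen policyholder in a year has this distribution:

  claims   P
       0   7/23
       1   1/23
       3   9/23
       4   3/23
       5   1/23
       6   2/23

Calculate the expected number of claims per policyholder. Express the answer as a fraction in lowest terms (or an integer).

57/23

E[X] = (7/23)·0 + (1/23)·1 + (9/23)·3 + (3/23)·4 + (1/23)·5 + (2/23)·6
     = 57/23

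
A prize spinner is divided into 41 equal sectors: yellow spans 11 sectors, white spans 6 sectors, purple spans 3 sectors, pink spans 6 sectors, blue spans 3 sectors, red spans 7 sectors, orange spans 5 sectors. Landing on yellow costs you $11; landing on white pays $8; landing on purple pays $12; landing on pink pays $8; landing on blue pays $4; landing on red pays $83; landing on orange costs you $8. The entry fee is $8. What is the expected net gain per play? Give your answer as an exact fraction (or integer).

E[payout] = (11/41)·(-11) + (6/41)·8 + (3/41)·12 + (6/41)·8 + (3/41)·4 + (7/41)·83 + (5/41)·(-8) = 564/41
Expected profit = 564/41 − 8 = 236/41

236/41 dollars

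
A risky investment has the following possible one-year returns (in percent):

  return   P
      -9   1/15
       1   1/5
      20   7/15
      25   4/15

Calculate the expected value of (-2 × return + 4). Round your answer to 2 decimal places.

E[-2x+4] = (1/15)·22 + (1/5)·2 + (7/15)·(-36) + (4/15)·(-46)
     = -136/5 ≈ -27.20

-27.20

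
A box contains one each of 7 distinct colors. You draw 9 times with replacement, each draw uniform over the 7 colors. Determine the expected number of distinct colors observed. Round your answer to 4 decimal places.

5.2519

Let Xⱼ=1 if type j appears at least once. P(Xⱼ=1) = 1 − ((7−1)/7)^9 = 30275911/40353607.
E[#distinct] = 7·30275911/40353607 = 30275911/5764801.
≈ 5.2519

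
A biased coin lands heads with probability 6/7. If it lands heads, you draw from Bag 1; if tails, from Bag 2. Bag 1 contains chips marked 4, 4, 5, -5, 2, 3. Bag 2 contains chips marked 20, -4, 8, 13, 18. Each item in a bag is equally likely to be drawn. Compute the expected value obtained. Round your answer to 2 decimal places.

3.43

E[X | Bag 1] = (4 + 4 + 5 − 5 + 2 + 3)/6 = 13/6
E[X | Bag 2] = (20 − 4 + 8 + 13 + 18)/5 = 11
E[X] = (6/7)·13/6 + (1/7)·11 = 24/7 ≈ 3.43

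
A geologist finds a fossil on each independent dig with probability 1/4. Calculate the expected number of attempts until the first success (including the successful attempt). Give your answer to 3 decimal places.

For a geometric distribution, E[trials] = 1/p = 1/(1/4) = 4.
≈ 4.000

4.000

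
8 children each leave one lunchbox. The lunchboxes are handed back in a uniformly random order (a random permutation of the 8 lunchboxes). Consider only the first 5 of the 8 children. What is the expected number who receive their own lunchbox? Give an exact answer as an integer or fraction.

Let Xᵢ = 1 if person i gets their own lunchbox. For each i, P(Xᵢ=1) = 1/8.
By linearity of expectation, E[X₁+…+X_5] = 5·(1/8) = 5/8.

5/8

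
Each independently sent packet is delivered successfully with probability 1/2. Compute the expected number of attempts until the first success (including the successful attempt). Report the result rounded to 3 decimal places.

2.000

For a geometric distribution, E[trials] = 1/p = 1/(1/2) = 2.
≈ 2.000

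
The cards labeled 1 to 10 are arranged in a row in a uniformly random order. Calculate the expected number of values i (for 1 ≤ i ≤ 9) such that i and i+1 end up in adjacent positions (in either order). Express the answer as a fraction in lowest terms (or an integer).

9/5

For each i ∈ {1,…,9}, let Xᵢ = 1 if i and i+1 are adjacent. P(Xᵢ=1) = 2·(10−1)!/10! = 2/10.
By linearity, E[ΣXᵢ] = (9)·(2/10) = 9/5.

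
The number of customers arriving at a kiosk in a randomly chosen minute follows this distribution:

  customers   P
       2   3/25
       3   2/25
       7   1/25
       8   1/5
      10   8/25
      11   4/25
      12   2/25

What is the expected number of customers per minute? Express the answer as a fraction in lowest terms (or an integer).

207/25

E[X] = (3/25)·2 + (2/25)·3 + (1/25)·7 + (1/5)·8 + (8/25)·10 + (4/25)·11 + (2/25)·12
     = 207/25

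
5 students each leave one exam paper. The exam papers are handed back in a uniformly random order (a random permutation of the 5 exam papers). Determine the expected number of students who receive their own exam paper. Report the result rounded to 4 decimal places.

1.0000

Let Xᵢ = 1 if person i gets their own exam paper. For each i, P(Xᵢ=1) = 1/5.
By linearity of expectation, E[X₁+…+X_5] = 5·(1/5) = 1.
≈ 1.0000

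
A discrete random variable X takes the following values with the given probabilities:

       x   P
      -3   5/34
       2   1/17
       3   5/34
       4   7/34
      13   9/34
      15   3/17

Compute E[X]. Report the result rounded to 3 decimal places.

7.029

E[X] = (5/34)·(-3) + (1/17)·2 + (5/34)·3 + (7/34)·4 + (9/34)·13 + (3/17)·15
     = 239/34 ≈ 7.029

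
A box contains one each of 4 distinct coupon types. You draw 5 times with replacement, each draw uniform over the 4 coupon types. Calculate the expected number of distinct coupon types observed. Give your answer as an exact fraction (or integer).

781/256

Let Xⱼ=1 if type j appears at least once. P(Xⱼ=1) = 1 − ((4−1)/4)^5 = 781/1024.
E[#distinct] = 4·781/1024 = 781/256.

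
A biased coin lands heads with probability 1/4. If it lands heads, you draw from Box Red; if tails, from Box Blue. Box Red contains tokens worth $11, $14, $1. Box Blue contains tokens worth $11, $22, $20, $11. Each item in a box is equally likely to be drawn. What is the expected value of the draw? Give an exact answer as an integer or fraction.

85/6 dollars

E[X | Box Red] = (11 + 14 + 1)/3 = 26/3
E[X | Box Blue] = (11 + 22 + 20 + 11)/4 = 16
E[X] = (1/4)·26/3 + (3/4)·16 = 85/6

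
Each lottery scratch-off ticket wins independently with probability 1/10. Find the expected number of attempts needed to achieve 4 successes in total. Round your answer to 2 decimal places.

40.00

By linearity (sum of 4 independent geometric waits), E[trials] = 4/p = 4/(1/10) = 40.
≈ 40.00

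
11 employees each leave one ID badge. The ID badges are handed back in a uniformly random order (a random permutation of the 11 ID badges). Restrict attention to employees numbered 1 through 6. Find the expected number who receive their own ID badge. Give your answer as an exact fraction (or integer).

6/11

Let Xᵢ = 1 if person i gets their own ID badge. For each i, P(Xᵢ=1) = 1/11.
By linearity of expectation, E[X₁+…+X_6] = 6·(1/11) = 6/11.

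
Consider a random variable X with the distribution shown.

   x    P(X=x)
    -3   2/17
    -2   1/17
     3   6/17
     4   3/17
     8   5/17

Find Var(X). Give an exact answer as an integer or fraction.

3704/289

E[X] = (2/17)·(-3) + (1/17)·(-2) + (6/17)·3 + (3/17)·4 + (5/17)·8 = 62/17
E[X²] = (2/17)·9 + (1/17)·4 + (6/17)·9 + (3/17)·16 + (5/17)·64 = 444/17
Var(X) = 444/17 − (62/17)² = 3704/289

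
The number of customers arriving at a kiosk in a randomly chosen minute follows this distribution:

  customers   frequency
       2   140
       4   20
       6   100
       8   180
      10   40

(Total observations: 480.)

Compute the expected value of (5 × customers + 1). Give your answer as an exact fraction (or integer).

Total = 480, so P(customers=2) = 140/480, etc.
E[5x+1] = (7/24)·11 + (1/24)·21 + (5/24)·31 + (3/8)·41 + (1/12)·51
     = 181/6

181/6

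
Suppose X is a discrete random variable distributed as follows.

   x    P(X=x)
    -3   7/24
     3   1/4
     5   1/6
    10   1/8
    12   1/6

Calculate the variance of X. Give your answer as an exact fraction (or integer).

E[X] = (7/24)·(-3) + (1/4)·3 + (1/6)·5 + (1/8)·10 + (1/6)·12 = 95/24
E[X²] = (7/24)·9 + (1/4)·9 + (1/6)·25 + (1/8)·100 + (1/6)·144 = 1093/24
Var(X) = 1093/24 − (95/24)² = 17207/576

17207/576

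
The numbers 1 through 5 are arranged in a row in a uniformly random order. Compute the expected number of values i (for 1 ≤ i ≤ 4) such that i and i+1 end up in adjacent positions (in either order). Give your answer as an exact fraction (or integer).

8/5

For each i ∈ {1,…,4}, let Xᵢ = 1 if i and i+1 are adjacent. P(Xᵢ=1) = 2·(5−1)!/5! = 2/5.
By linearity, E[ΣXᵢ] = (4)·(2/5) = 8/5.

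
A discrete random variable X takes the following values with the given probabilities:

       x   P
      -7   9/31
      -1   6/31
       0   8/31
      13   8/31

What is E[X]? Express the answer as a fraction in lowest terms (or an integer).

35/31

E[X] = (9/31)·(-7) + (6/31)·(-1) + (8/31)·0 + (8/31)·13
     = 35/31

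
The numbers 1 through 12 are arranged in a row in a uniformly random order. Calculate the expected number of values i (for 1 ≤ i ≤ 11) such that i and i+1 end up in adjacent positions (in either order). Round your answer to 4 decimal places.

1.8333

For each i ∈ {1,…,11}, let Xᵢ = 1 if i and i+1 are adjacent. P(Xᵢ=1) = 2·(12−1)!/12! = 2/12.
By linearity, E[ΣXᵢ] = (11)·(2/12) = 11/6.
≈ 1.8333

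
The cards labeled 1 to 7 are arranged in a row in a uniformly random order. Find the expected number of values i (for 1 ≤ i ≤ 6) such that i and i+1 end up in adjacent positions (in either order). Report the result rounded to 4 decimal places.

For each i ∈ {1,…,6}, let Xᵢ = 1 if i and i+1 are adjacent. P(Xᵢ=1) = 2·(7−1)!/7! = 2/7.
By linearity, E[ΣXᵢ] = (6)·(2/7) = 12/7.
≈ 1.7143

1.7143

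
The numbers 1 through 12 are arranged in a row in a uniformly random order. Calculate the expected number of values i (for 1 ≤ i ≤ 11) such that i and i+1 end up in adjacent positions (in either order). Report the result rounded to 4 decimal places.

1.8333

For each i ∈ {1,…,11}, let Xᵢ = 1 if i and i+1 are adjacent. P(Xᵢ=1) = 2·(12−1)!/12! = 2/12.
By linearity, E[ΣXᵢ] = (11)·(2/12) = 11/6.
≈ 1.8333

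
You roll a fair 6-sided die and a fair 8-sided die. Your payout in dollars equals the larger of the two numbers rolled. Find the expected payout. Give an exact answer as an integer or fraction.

251/48 dollars

Distribution of the larger of the two numbers rolled: 1 w.p. 1/48, 2 w.p. 1/16, 3 w.p. 5/48, 4 w.p. 7/48, 5 w.p. 3/16, 6 w.p. 11/48, …
E[payout] = (1/48)·1 + (1/16)·2 + (5/48)·3 + (7/48)·4 + (3/16)·5 + (11/48)·6 + (1/8)·7 + (1/8)·8 = 251/48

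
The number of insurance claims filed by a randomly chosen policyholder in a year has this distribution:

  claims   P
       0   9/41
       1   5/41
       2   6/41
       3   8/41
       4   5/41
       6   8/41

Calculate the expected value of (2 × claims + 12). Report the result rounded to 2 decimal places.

E[2x+12] = (9/41)·12 + (5/41)·14 + (6/41)·16 + (8/41)·18 + (5/41)·20 + (8/41)·24
     = 710/41 ≈ 17.32

17.32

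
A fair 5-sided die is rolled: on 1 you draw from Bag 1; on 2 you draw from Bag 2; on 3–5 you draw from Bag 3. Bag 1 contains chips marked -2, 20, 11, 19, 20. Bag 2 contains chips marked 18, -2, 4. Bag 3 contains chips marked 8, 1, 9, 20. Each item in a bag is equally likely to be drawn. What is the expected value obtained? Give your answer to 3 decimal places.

E[X | Bag 1] = (-2 + 20 + 11 + 19 + 20)/5 = 68/5
E[X | Bag 2] = (18 − 2 + 4)/3 = 20/3
E[X | Bag 3] = (8 + 1 + 9 + 20)/4 = 19/2
E[X] = (1/5)·68/5 + (1/5)·20/3 + (3/5)·19/2 = 1463/150 ≈ 9.753

9.753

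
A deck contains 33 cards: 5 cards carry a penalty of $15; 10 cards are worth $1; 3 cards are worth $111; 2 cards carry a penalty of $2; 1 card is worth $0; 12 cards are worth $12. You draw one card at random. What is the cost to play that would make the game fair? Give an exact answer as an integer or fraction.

E[payout] = (5/33)·(-15) + (10/33)·1 + (3/33)·111 + (2/33)·(-2) + (1/33)·0 + (12/33)·12 = 136/11
Fair fee = E[payout] = 136/11

136/11 dollars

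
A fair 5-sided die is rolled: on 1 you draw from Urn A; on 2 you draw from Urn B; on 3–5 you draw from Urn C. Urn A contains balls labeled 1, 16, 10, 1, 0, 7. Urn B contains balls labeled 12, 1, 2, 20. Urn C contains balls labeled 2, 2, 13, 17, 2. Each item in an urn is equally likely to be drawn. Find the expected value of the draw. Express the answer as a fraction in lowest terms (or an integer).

E[X | Urn A] = (1 + 16 + 10 + 1 + 0 + 7)/6 = 35/6
E[X | Urn B] = (12 + 1 + 2 + 20)/4 = 35/4
E[X | Urn C] = (2 + 2 + 13 + 17 + 2)/5 = 36/5
E[X] = (1/5)·35/6 + (1/5)·35/4 + (3/5)·36/5 = 2171/300

2171/300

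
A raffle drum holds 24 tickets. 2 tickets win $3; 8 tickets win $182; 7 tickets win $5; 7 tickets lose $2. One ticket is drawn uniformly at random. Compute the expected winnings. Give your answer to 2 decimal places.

$61.79

E[payout] = (2/24)·3 + (8/24)·182 + (7/24)·5 + (7/24)·(-2) = 1483/24
≈ $61.79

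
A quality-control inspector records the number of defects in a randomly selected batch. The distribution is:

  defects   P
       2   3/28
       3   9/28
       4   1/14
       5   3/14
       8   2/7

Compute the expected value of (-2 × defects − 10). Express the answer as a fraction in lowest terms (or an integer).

E[-2x-10] = (3/28)·(-14) + (9/28)·(-16) + (1/14)·(-18) + (3/14)·(-20) + (2/7)·(-26)
     = -275/14

-275/14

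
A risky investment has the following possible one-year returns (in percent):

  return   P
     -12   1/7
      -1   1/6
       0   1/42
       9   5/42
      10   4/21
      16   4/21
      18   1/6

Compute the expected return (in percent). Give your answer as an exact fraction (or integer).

50/7

E[X] = (1/7)·(-12) + (1/6)·(-1) + (1/42)·0 + (5/42)·9 + (4/21)·10 + (4/21)·16 + (1/6)·18
     = 50/7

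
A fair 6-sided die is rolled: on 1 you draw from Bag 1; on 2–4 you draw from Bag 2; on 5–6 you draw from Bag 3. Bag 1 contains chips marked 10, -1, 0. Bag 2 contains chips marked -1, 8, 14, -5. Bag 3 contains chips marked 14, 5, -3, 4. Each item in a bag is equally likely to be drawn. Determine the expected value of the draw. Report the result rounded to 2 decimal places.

E[X | Bag 1] = (10 − 1 + 0)/3 = 3
E[X | Bag 2] = (-1 + 8 + 14 − 5)/4 = 4
E[X | Bag 3] = (14 + 5 − 3 + 4)/4 = 5
E[X] = (1/6)·3 + (1/2)·4 + (1/3)·5 = 25/6 ≈ 4.17

4.17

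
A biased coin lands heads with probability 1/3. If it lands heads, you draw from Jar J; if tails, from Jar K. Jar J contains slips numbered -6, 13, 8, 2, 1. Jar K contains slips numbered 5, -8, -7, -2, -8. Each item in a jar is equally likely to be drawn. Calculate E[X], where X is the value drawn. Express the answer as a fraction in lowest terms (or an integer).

E[X | Jar J] = (-6 + 13 + 8 + 2 + 1)/5 = 18/5
E[X | Jar K] = (5 − 8 − 7 − 2 − 8)/5 = -4
E[X] = (1/3)·18/5 + (2/3)·(-4) = -22/15

-22/15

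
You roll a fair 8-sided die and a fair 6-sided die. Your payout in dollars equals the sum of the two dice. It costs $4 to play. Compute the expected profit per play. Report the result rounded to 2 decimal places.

Distribution of the sum of the two dice: 2 w.p. 1/48, 3 w.p. 1/24, 4 w.p. 1/16, 5 w.p. 1/12, 6 w.p. 5/48, 7 w.p. 1/8, …
E[payout] = (1/48)·2 + (1/24)·3 + (1/16)·4 + (1/12)·5 + (5/48)·6 + (1/8)·7 + (1/8)·8 + (1/8)·9 + (5/48)·10 + (1/12)·11 + (1/16)·12 + (1/24)·13 + (1/48)·14 = 8
Expected profit = 8 − 4 = 4 ≈ $4.00

$4.00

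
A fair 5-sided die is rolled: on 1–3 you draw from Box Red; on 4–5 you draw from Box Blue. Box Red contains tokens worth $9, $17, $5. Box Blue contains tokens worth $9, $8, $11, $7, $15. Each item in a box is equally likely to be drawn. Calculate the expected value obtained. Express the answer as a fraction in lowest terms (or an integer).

51/5 dollars

E[X | Box Red] = (9 + 17 + 5)/3 = 31/3
E[X | Box Blue] = (9 + 8 + 11 + 7 + 15)/5 = 10
E[X] = (3/5)·31/3 + (2/5)·10 = 51/5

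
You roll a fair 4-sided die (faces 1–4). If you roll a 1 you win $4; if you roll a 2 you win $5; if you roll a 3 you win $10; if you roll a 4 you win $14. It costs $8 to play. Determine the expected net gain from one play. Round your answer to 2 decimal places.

E[payout] = (1/4)·4 + (1/4)·5 + (1/4)·10 + (1/4)·14 = 33/4
Expected profit = 33/4 − 8 = 1/4 ≈ $0.25

$0.25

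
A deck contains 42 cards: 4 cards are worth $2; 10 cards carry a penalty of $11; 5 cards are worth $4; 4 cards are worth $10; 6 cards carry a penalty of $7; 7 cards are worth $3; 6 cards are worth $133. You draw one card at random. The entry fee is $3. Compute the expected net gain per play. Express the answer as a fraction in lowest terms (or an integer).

29/2 dollars

E[payout] = (4/42)·2 + (10/42)·(-11) + (5/42)·4 + (4/42)·10 + (6/42)·(-7) + (7/42)·3 + (6/42)·133 = 35/2
Expected profit = 35/2 − 3 = 29/2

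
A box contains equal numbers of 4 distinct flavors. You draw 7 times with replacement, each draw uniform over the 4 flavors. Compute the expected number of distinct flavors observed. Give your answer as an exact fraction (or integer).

14197/4096

Let Xⱼ=1 if type j appears at least once. P(Xⱼ=1) = 1 − ((4−1)/4)^7 = 14197/16384.
E[#distinct] = 4·14197/16384 = 14197/4096.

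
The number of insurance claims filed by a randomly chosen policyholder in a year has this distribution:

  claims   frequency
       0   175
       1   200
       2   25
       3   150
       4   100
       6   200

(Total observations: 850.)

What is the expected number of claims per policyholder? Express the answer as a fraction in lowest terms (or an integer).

Total = 850, so P(claims=0) = 175/850, etc.
E[X] = (7/34)·0 + (4/17)·1 + (1/34)·2 + (3/17)·3 + (2/17)·4 + (4/17)·6
     = 46/17

46/17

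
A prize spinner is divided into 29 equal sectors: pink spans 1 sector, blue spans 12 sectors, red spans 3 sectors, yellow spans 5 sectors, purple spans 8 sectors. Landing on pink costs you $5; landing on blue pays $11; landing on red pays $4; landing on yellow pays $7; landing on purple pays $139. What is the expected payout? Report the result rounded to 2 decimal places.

$44.34

E[payout] = (1/29)·(-5) + (12/29)·11 + (3/29)·4 + (5/29)·7 + (8/29)·139 = 1286/29
≈ $44.34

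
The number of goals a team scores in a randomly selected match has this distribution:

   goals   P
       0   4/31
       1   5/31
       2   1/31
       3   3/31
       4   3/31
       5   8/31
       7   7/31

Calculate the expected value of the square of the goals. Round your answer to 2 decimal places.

E[X²] = (4/31)·0 + (5/31)·1 + (1/31)·4 + (3/31)·9 + (3/31)·16 + (8/31)·25 + (7/31)·49
     = 627/31 ≈ 20.23

20.23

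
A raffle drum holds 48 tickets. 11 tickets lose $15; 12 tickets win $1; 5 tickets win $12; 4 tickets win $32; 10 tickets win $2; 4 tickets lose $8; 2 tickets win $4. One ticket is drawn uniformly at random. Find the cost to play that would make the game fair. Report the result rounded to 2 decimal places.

E[payout] = (11/48)·(-15) + (12/48)·1 + (5/48)·12 + (4/48)·32 + (10/48)·2 + (4/48)·(-8) + (2/48)·4 = 31/48
Fair fee = E[payout] = 31/48 ≈ $0.65

$0.65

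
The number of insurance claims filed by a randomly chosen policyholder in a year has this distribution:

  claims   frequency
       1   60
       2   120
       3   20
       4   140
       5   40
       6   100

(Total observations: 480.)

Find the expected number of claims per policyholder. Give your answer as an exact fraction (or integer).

Total = 480, so P(claims=1) = 60/480, etc.
E[X] = (1/8)·1 + (1/4)·2 + (1/24)·3 + (7/24)·4 + (1/12)·5 + (5/24)·6
     = 43/12

43/12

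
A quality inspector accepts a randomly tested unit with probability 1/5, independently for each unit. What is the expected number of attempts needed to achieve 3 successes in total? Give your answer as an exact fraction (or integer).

15

By linearity (sum of 3 independent geometric waits), E[trials] = 3/p = 3/(1/5) = 15.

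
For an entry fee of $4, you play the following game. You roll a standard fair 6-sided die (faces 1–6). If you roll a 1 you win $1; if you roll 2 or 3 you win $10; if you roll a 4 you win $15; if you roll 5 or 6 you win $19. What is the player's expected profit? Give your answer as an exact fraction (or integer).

E[payout] = (1/6)·1 + (1/3)·10 + (1/6)·15 + (1/3)·19 = 37/3
Expected profit = 37/3 − 4 = 25/3

25/3 dollars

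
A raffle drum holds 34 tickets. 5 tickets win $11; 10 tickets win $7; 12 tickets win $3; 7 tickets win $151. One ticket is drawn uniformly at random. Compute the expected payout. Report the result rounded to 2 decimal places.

$35.82

E[payout] = (5/34)·11 + (10/34)·7 + (12/34)·3 + (7/34)·151 = 609/17
≈ $35.82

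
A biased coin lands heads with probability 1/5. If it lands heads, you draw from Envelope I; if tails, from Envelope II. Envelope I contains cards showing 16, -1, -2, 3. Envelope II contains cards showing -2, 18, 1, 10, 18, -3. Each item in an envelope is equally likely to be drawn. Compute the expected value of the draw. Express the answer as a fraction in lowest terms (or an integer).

32/5

E[X | Envelope I] = (16 − 1 − 2 + 3)/4 = 4
E[X | Envelope II] = (-2 + 18 + 1 + 10 + 18 − 3)/6 = 7
E[X] = (1/5)·4 + (4/5)·7 = 32/5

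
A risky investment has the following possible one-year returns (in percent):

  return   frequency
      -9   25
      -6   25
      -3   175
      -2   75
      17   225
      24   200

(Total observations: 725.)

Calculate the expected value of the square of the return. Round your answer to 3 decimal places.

Total = 725, so P(return=-9) = 25/725, etc.
E[X²] = (1/29)·81 + (1/29)·36 + (7/29)·9 + (3/29)·4 + (9/29)·289 + (8/29)·576
     = 7401/29 ≈ 255.207

255.207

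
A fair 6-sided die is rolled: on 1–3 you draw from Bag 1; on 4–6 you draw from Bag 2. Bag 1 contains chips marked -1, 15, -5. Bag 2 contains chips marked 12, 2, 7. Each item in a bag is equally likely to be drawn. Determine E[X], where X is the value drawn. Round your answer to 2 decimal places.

5.00

E[X | Bag 1] = (-1 + 15 − 5)/3 = 3
E[X | Bag 2] = (12 + 2 + 7)/3 = 7
E[X] = (1/2)·3 + (1/2)·7 = 5 ≈ 5.00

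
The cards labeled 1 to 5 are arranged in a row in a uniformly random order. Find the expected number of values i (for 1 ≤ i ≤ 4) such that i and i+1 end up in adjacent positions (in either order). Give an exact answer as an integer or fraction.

8/5

For each i ∈ {1,…,4}, let Xᵢ = 1 if i and i+1 are adjacent. P(Xᵢ=1) = 2·(5−1)!/5! = 2/5.
By linearity, E[ΣXᵢ] = (4)·(2/5) = 8/5.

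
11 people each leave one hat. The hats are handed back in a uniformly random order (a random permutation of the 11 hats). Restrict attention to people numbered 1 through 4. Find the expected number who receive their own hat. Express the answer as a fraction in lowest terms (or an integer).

Let Xᵢ = 1 if person i gets their own hat. For each i, P(Xᵢ=1) = 1/11.
By linearity of expectation, E[X₁+…+X_4] = 4·(1/11) = 4/11.

4/11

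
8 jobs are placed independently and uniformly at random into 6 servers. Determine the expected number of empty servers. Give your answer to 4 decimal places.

1.3954

Let Xⱼ=1 if server j is empty. P(Xⱼ=1) = ((6-1)/6)^8 = 390625/1679616.
By linearity, E[#empty] = 6·390625/1679616 = 390625/279936.
≈ 1.3954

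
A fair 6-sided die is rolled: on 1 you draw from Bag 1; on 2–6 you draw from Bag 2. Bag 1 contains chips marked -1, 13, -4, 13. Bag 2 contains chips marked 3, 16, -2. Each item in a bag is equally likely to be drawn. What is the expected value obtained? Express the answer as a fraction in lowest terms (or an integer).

E[X | Bag 1] = (-1 + 13 − 4 + 13)/4 = 21/4
E[X | Bag 2] = (3 + 16 − 2)/3 = 17/3
E[X] = (1/6)·21/4 + (5/6)·17/3 = 403/72

403/72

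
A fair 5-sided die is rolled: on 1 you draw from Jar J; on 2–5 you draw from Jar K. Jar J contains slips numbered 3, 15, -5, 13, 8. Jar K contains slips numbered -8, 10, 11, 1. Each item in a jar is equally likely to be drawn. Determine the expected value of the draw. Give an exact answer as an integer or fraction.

104/25

E[X | Jar J] = (3 + 15 − 5 + 13 + 8)/5 = 34/5
E[X | Jar K] = (-8 + 10 + 11 + 1)/4 = 7/2
E[X] = (1/5)·34/5 + (4/5)·7/2 = 104/25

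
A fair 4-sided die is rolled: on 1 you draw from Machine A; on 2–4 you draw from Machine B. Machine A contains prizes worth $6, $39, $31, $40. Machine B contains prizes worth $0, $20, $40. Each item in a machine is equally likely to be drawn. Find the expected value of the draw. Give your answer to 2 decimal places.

$22.25

E[X | Machine A] = (6 + 39 + 31 + 40)/4 = 29
E[X | Machine B] = (0 + 20 + 40)/3 = 20
E[X] = (1/4)·29 + (3/4)·20 = 89/4 ≈ 22.25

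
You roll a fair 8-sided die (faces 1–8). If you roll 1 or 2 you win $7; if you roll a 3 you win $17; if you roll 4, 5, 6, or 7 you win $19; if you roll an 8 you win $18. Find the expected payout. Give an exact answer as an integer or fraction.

125/8 dollars

E[payout] = (1/4)·7 + (1/8)·17 + (1/8)·18 + (1/2)·19 = 125/8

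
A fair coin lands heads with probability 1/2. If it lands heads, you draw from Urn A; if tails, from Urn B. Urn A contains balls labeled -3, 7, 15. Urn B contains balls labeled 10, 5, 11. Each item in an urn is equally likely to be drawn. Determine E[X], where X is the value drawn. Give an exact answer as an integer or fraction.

15/2

E[X | Urn A] = (-3 + 7 + 15)/3 = 19/3
E[X | Urn B] = (10 + 5 + 11)/3 = 26/3
E[X] = (1/2)·19/3 + (1/2)·26/3 = 15/2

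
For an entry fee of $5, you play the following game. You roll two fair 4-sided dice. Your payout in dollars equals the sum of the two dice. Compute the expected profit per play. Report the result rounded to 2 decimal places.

$0.00

Distribution of the sum of the two dice: 2 w.p. 1/16, 3 w.p. 1/8, 4 w.p. 3/16, 5 w.p. 1/4, 6 w.p. 3/16, 7 w.p. 1/8, …
E[payout] = (1/16)·2 + (1/8)·3 + (3/16)·4 + (1/4)·5 + (3/16)·6 + (1/8)·7 + (1/16)·8 = 5
Expected profit = 5 − 5 = 0 ≈ $0.00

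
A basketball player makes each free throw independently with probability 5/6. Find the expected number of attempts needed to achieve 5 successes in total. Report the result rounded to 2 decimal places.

6.00

By linearity (sum of 5 independent geometric waits), E[trials] = 5/p = 5/(5/6) = 6.
≈ 6.00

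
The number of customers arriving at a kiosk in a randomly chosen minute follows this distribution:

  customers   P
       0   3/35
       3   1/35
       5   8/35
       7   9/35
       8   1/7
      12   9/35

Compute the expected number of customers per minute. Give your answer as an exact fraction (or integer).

E[X] = (3/35)·0 + (1/35)·3 + (8/35)·5 + (9/35)·7 + (1/7)·8 + (9/35)·12
     = 254/35

254/35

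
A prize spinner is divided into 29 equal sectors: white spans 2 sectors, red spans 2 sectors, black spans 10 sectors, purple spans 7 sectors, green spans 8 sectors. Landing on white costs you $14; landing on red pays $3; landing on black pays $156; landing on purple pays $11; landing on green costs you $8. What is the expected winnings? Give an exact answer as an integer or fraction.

1551/29 dollars

E[payout] = (2/29)·(-14) + (2/29)·3 + (10/29)·156 + (7/29)·11 + (8/29)·(-8) = 1551/29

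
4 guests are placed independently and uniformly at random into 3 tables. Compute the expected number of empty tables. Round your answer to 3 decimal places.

Let Xⱼ=1 if table j is empty. P(Xⱼ=1) = ((3-1)/3)^4 = 16/81.
By linearity, E[#empty] = 3·16/81 = 16/27.
≈ 0.593

0.593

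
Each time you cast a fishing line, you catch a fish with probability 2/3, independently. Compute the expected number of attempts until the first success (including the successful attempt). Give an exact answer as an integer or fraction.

3/2

For a geometric distribution, E[trials] = 1/p = 1/(2/3) = 3/2.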